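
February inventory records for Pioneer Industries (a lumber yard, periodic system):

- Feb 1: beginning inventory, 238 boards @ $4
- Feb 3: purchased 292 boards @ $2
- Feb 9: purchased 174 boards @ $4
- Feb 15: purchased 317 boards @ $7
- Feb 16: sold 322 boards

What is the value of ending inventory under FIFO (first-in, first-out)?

Feb 16, 322 sold [FIFO — oldest first]: 238 @ $4 + 84 @ $2 = $1,120
Ending inventory: 208 @ $2 + 174 @ $4 + 317 @ $7 = $3,331

Ending inventory = $3,331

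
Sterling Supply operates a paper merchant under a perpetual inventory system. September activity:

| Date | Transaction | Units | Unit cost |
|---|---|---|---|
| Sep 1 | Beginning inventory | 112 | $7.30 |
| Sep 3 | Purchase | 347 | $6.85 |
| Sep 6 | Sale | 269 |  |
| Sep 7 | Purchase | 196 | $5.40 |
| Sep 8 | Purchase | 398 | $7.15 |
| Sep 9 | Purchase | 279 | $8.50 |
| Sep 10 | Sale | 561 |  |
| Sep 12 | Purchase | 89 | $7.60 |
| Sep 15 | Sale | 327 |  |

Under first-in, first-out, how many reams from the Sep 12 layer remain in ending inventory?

89

Sep 6, 269 sold [FIFO — oldest first]: 112 @ $7.30 + 157 @ $6.85 = $1,893.05
Sep 10, 561 sold [FIFO — oldest first]: 190 @ $6.85 + 196 @ $5.40 + 175 @ $7.15 = $3,611.15
Sep 15, 327 sold [FIFO — oldest first]: 223 @ $7.15 + 104 @ $8.50 = $2,478.45
Total COGS = $1,893.05 + $3,611.15 + $2,478.45 = $7,982.65
Ending inventory: 175 @ $8.50 + 89 @ $7.60 = $2,163.90
Check: goods available $10,146.55 = COGS $7,982.65 + ending $2,163.90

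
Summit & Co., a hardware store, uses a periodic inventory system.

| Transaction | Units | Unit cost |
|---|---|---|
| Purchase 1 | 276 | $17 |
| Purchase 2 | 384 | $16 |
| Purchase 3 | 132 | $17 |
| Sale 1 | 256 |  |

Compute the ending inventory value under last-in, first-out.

Ending inventory = $8,852

Sale 1 (256) [LIFO — newest first]: 132 @ $17 + 124 @ $16 = $4,228
Ending inventory: 276 @ $17 + 260 @ $16 = $8,852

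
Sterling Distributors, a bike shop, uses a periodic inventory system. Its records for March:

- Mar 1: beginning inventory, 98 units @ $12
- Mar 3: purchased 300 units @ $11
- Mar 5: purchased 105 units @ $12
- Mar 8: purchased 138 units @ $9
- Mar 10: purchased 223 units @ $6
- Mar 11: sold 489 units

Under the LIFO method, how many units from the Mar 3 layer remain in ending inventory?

277

Mar 11, 489 sold [LIFO — newest first]: 223 @ $6 + 138 @ $9 + 105 @ $12 + 23 @ $11 = $4,093
Ending inventory: 98 @ $12 + 277 @ $11 = $4,223
Check: goods available $8,316 = COGS $4,093 + ending $4,223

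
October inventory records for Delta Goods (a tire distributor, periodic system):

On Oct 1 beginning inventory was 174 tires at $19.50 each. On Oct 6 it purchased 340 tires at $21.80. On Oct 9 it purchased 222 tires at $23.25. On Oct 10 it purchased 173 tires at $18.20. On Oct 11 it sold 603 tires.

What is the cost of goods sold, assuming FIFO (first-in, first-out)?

COGS = $12,874.25

Oct 11, 603 sold [FIFO — oldest first]: 174 @ $19.50 + 340 @ $21.80 + 89 @ $23.25 = $12,874.25
Ending inventory: 133 @ $23.25 + 173 @ $18.20 = $6,240.85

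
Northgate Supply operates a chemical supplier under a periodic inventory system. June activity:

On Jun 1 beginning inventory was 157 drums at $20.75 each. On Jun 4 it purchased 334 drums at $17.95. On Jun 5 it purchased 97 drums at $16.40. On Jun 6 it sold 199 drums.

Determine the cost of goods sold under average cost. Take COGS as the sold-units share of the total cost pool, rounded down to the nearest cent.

COGS = $3,669.94

Jun 6, sell 199: 199/588 × $10,843.85 → $3,669.94
Ending inventory (cost pool remaining) = $7,173.91
Check: goods available $10,843.85 = COGS $3,669.94 + ending $7,173.91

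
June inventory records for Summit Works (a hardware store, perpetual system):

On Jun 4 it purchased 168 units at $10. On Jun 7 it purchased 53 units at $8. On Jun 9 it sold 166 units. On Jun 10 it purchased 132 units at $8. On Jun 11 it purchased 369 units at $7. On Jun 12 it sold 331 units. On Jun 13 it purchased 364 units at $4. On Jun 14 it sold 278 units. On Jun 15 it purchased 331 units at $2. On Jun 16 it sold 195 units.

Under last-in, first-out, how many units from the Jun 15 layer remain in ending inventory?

Jun 9, 166 sold [LIFO — newest first]: 53 @ $8 + 113 @ $10 = $1,554
Jun 12, 331 sold [LIFO — newest first]: 331 @ $7 = $2,317
Jun 14, 278 sold [LIFO — newest first]: 278 @ $4 = $1,112
Jun 16, 195 sold [LIFO — newest first]: 195 @ $2 = $390
Total COGS = $1,554 + $2,317 + $1,112 + $390 = $5,373
Ending inventory: 55 @ $10 + 132 @ $8 + 38 @ $7 + 86 @ $4 + 136 @ $2 = $2,488
Check: goods available $7,861 = COGS $5,373 + ending $2,488

136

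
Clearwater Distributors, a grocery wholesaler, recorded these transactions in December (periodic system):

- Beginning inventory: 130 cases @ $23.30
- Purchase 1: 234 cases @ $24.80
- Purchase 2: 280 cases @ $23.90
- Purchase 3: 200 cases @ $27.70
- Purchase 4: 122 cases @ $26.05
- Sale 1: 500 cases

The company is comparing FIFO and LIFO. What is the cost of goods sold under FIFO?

COGS = $12,082.60

FIFO COGS: 130 @ $23.30 + 234 @ $24.80 + 136 @ $23.90 = $12,082.60
LIFO COGS: 122 @ $26.05 + 200 @ $27.70 + 178 @ $23.90 = $12,972.30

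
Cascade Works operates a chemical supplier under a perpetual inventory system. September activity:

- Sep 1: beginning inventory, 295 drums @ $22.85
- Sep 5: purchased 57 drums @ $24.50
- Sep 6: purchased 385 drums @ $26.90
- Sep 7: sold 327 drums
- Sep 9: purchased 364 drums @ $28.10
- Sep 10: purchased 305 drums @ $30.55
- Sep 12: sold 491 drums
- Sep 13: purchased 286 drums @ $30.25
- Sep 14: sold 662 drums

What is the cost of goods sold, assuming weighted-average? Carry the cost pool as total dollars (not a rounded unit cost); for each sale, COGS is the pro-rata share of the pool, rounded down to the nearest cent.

After Sep 1: 295 on hand, pool $6,740.75 (≈ $22.8500 each)
After Sep 5: 352 on hand, pool $8,137.25 (≈ $23.1172 each)
After Sep 6: 737 on hand, pool $18,493.75 (≈ $25.0933 each)
Sep 7, sell 327: 327/737 × $18,493.75 → $8,205.50
After Sep 9: 774 on hand, pool $20,516.65 (≈ $26.5073 each)
After Sep 10: 1079 on hand, pool $29,834.40 (≈ $27.6500 each)
Sep 12, sell 491: 491/1079 × $29,834.40 → $13,576.17
After Sep 13: 874 on hand, pool $24,909.73 (≈ $28.5008 each)
Sep 14, sell 662: 662/874 × $24,909.73 → $18,867.55
Total COGS = $8,205.50 + $13,576.17 + $18,867.55 = $40,649.22
Ending inventory (cost pool remaining) = $6,042.18

COGS = $40,649.22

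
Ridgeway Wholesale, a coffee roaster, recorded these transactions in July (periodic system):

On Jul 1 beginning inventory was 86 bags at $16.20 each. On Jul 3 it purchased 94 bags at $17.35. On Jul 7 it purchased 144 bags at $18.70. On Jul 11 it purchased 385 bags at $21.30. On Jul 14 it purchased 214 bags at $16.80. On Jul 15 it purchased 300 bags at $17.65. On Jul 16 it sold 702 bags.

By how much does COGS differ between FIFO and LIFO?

$873.70

FIFO COGS: 86 @ $16.20 + 94 @ $17.35 + 144 @ $18.70 + 378 @ $21.30 = $13,768.30
LIFO COGS: 300 @ $17.65 + 214 @ $16.80 + 188 @ $21.30 = $12,894.60
Difference = |$13,768.30 − $12,894.60| = $873.70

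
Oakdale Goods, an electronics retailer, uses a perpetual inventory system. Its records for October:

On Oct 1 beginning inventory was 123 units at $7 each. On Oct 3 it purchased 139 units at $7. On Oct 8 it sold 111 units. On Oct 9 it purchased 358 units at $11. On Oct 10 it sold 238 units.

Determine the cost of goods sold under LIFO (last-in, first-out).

Oct 8, 111 sold [LIFO — newest first]: 111 @ $7 = $777
Oct 10, 238 sold [LIFO — newest first]: 238 @ $11 = $2,618
Total COGS = $777 + $2,618 = $3,395
Ending inventory: 123 @ $7 + 28 @ $7 + 120 @ $11 = $2,377
Check: goods available $5,772 = COGS $3,395 + ending $2,377

COGS = $3,395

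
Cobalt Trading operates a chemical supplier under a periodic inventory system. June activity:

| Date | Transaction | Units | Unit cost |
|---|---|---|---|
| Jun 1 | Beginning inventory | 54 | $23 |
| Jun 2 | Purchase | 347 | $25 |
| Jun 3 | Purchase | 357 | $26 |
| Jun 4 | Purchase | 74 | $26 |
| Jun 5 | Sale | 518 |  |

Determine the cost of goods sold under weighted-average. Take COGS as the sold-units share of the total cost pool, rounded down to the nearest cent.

Jun 5, sell 518: 518/832 × $21,123.00 → $13,151.09
Ending inventory (cost pool remaining) = $7,971.91

COGS = $13,151.09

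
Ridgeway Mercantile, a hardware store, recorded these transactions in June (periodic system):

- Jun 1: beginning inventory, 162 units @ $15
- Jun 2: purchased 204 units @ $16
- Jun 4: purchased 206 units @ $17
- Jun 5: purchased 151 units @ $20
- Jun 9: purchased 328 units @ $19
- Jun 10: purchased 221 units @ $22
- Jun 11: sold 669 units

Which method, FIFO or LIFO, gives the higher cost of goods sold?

LIFO

FIFO COGS: 162 @ $15 + 204 @ $16 + 206 @ $17 + 97 @ $20 = $11,136
LIFO COGS: 221 @ $22 + 328 @ $19 + 120 @ $20 = $13,494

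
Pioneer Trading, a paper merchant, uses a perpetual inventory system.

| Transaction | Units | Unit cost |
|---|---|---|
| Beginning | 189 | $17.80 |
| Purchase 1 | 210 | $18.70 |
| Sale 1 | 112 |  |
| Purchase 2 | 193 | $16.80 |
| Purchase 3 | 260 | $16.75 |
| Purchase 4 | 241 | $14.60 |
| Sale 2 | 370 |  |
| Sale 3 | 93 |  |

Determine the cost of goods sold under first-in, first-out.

Sale 1 (112) [FIFO — oldest first]: 112 @ $17.80 = $1,993.60
Sale 2 (370) [FIFO — oldest first]: 77 @ $17.80 + 210 @ $18.70 + 83 @ $16.80 = $6,692.00
Sale 3 (93) [FIFO — oldest first]: 93 @ $16.80 = $1,562.40
Total COGS = $1,993.60 + $6,692.00 + $1,562.40 = $10,248.00
Ending inventory: 17 @ $16.80 + 260 @ $16.75 + 241 @ $14.60 = $8,159.20
Check: goods available $18,407.20 = COGS $10,248.00 + ending $8,159.20

COGS = $10,248.00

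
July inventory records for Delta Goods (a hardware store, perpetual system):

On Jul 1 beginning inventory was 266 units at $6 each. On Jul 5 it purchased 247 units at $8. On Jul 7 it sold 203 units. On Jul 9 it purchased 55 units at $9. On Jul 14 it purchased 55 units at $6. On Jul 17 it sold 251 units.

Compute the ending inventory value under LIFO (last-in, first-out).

Ending inventory = $1,014

Jul 7, 203 sold [LIFO — newest first]: 203 @ $8 = $1,624
Jul 17, 251 sold [LIFO — newest first]: 55 @ $6 + 55 @ $9 + 44 @ $8 + 97 @ $6 = $1,759
Total COGS = $1,624 + $1,759 = $3,383
Ending inventory: 169 @ $6 = $1,014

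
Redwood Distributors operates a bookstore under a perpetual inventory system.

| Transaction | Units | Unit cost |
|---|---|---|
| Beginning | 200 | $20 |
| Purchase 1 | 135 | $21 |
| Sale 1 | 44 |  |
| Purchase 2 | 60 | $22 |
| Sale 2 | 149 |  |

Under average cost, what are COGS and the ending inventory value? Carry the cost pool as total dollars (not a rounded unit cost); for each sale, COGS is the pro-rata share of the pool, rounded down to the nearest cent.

COGS = $3,978.45; ending inventory = $4,176.55

After Beginning: 200 on hand, pool $4,000.00 (≈ $20.0000 each)
After Purchase 1: 335 on hand, pool $6,835.00 (≈ $20.4030 each)
Sale 1, sell 44: 44/335 × $6,835.00 → $897.73
After Purchase 2: 351 on hand, pool $7,257.27 (≈ $20.6760 each)
Sale 2, sell 149: 149/351 × $7,257.27 → $3,080.72
Total COGS = $897.73 + $3,080.72 = $3,978.45
Ending inventory (cost pool remaining) = $4,176.55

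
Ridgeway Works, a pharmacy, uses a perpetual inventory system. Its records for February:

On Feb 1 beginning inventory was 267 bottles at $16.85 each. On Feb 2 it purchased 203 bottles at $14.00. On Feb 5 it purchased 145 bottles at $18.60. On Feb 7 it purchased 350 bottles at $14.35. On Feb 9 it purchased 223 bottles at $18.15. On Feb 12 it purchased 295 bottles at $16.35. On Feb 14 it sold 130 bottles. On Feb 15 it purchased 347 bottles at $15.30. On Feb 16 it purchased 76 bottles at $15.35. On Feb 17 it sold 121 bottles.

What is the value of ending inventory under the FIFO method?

Feb 14, 130 sold [FIFO — oldest first]: 130 @ $16.85 = $2,190.50
Feb 17, 121 sold [FIFO — oldest first]: 121 @ $16.85 = $2,038.85
Total COGS = $2,190.50 + $2,038.85 = $4,229.35
Ending inventory: 16 @ $16.85 + 203 @ $14.00 + 145 @ $18.60 + 350 @ $14.35 + 223 @ $18.15 + 295 @ $16.35 + 347 @ $15.30 + 76 @ $15.35 = $26,177.50

Ending inventory = $26,177.50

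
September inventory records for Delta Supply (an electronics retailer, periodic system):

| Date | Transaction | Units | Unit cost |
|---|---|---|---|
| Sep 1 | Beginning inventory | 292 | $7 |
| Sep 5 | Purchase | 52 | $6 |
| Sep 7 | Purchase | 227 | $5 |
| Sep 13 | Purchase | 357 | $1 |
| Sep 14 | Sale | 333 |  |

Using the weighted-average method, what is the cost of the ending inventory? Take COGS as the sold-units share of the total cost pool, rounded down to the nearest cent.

Ending inventory = $2,467.20

Sep 14, sell 333: 333/928 × $3,848.00 → $1,380.80
Ending inventory (cost pool remaining) = $2,467.20
Check: goods available $3,848.00 = COGS $1,380.80 + ending $2,467.20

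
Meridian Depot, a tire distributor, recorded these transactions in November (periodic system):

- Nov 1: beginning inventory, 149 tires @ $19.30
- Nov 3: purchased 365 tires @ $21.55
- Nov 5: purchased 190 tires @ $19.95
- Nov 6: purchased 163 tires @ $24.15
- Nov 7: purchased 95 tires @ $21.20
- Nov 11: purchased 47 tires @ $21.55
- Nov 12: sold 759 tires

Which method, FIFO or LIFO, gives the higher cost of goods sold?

FIFO COGS: 149 @ $19.30 + 365 @ $21.55 + 190 @ $19.95 + 55 @ $24.15 = $15,860.20
LIFO COGS: 47 @ $21.55 + 95 @ $21.20 + 163 @ $24.15 + 190 @ $19.95 + 264 @ $21.55 = $16,443.00

LIFO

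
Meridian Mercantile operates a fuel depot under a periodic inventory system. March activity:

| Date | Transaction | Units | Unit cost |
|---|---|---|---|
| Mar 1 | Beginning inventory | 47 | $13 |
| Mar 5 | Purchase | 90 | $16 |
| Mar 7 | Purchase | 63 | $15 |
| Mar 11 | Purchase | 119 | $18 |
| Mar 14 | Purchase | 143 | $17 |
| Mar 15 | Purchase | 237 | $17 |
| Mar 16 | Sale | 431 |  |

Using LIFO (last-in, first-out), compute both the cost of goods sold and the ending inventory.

COGS = $7,378; ending inventory = $4,220

Mar 16, 431 sold [LIFO — newest first]: 237 @ $17 + 143 @ $17 + 51 @ $18 = $7,378
Ending inventory: 47 @ $13 + 90 @ $16 + 63 @ $15 + 68 @ $18 = $4,220
Check: goods available $11,598 = COGS $7,378 + ending $4,220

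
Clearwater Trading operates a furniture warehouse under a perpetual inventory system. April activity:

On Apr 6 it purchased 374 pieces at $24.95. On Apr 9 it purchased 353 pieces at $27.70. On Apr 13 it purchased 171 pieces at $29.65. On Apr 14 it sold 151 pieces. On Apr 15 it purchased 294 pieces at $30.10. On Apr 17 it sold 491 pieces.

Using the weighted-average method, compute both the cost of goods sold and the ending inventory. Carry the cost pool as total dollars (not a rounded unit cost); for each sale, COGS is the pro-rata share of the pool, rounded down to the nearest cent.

COGS = $17,726.62; ending inventory = $15,302.33

After Apr 6: 374 on hand, pool $9,331.30 (≈ $24.9500 each)
After Apr 9: 727 on hand, pool $19,109.40 (≈ $26.2853 each)
After Apr 13: 898 on hand, pool $24,179.55 (≈ $26.9260 each)
Apr 14, sell 151: 151/898 × $24,179.55 → $4,065.82
After Apr 15: 1041 on hand, pool $28,963.13 (≈ $27.8224 each)
Apr 17, sell 491: 491/1041 × $28,963.13 → $13,660.80
Total COGS = $4,065.82 + $13,660.80 = $17,726.62
Ending inventory (cost pool remaining) = $15,302.33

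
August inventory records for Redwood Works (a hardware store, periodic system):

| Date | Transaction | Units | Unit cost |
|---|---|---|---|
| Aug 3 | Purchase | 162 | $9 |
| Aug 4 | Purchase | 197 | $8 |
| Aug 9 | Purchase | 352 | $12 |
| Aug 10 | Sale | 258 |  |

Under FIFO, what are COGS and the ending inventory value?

Aug 10, 258 sold [FIFO — oldest first]: 162 @ $9 + 96 @ $8 = $2,226
Ending inventory: 101 @ $8 + 352 @ $12 = $5,032

COGS = $2,226; ending inventory = $5,032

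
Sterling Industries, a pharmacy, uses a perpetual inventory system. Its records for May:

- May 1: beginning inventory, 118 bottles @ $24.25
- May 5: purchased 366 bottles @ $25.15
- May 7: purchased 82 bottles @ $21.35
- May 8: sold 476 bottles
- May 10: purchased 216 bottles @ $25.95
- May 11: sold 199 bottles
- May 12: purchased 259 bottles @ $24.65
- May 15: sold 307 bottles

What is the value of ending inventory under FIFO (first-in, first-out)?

May 8, 476 sold [FIFO — oldest first]: 118 @ $24.25 + 358 @ $25.15 = $11,865.20
May 11, 199 sold [FIFO — oldest first]: 8 @ $25.15 + 82 @ $21.35 + 109 @ $25.95 = $4,780.45
May 15, 307 sold [FIFO — oldest first]: 107 @ $25.95 + 200 @ $24.65 = $7,706.65
Total COGS = $11,865.20 + $4,780.45 + $7,706.65 = $24,352.30
Ending inventory: 59 @ $24.65 = $1,454.35
Check: goods available $25,806.65 = COGS $24,352.30 + ending $1,454.35

Ending inventory = $1,454.35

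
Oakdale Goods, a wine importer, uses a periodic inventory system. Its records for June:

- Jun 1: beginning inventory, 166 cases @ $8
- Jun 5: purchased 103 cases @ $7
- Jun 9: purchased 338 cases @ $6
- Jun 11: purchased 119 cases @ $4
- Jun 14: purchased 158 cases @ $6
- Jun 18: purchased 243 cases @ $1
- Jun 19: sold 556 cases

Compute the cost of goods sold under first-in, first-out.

COGS = $3,771

Jun 19, 556 sold [FIFO — oldest first]: 166 @ $8 + 103 @ $7 + 287 @ $6 = $3,771
Ending inventory: 51 @ $6 + 119 @ $4 + 158 @ $6 + 243 @ $1 = $1,973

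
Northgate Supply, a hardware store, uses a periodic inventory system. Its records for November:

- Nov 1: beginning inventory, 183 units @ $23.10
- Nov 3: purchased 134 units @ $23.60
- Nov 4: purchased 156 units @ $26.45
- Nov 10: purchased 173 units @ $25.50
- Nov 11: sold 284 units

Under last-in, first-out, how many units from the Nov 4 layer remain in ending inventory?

Nov 11, 284 sold [LIFO — newest first]: 173 @ $25.50 + 111 @ $26.45 = $7,347.45
Ending inventory: 183 @ $23.10 + 134 @ $23.60 + 45 @ $26.45 = $8,579.95

45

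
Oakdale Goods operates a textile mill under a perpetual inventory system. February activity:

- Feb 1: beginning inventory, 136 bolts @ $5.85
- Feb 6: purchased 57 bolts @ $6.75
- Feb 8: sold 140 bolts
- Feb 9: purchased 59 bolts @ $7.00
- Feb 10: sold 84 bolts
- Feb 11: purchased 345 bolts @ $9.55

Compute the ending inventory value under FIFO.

Feb 8, 140 sold [FIFO — oldest first]: 136 @ $5.85 + 4 @ $6.75 = $822.60
Feb 10, 84 sold [FIFO — oldest first]: 53 @ $6.75 + 31 @ $7.00 = $574.75
Total COGS = $822.60 + $574.75 = $1,397.35
Ending inventory: 28 @ $7.00 + 345 @ $9.55 = $3,490.75

Ending inventory = $3,490.75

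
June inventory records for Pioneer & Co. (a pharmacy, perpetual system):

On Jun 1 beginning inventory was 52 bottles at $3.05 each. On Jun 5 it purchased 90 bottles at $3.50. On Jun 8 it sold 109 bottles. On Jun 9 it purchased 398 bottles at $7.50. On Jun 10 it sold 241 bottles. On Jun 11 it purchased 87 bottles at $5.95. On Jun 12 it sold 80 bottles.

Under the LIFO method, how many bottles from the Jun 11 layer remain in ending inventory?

Jun 8, 109 sold [LIFO — newest first]: 90 @ $3.50 + 19 @ $3.05 = $372.95
Jun 10, 241 sold [LIFO — newest first]: 241 @ $7.50 = $1,807.50
Jun 12, 80 sold [LIFO — newest first]: 80 @ $5.95 = $476.00
Total COGS = $372.95 + $1,807.50 + $476.00 = $2,656.45
Ending inventory: 33 @ $3.05 + 157 @ $7.50 + 7 @ $5.95 = $1,319.80
Check: goods available $3,976.25 = COGS $2,656.45 + ending $1,319.80

7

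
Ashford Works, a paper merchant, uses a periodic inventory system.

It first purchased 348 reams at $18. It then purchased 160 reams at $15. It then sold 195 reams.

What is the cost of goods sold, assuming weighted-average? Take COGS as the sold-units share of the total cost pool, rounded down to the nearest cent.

Sale 1, sell 195: 195/508 × $8,664.00 → $3,325.74
Ending inventory (cost pool remaining) = $5,338.26

COGS = $3,325.74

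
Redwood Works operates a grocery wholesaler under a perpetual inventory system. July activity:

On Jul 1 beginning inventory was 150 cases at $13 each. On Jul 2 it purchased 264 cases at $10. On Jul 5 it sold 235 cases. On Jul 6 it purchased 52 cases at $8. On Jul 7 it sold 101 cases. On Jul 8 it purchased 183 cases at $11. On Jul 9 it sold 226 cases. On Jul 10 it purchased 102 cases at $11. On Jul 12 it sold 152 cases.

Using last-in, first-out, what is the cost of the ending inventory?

Ending inventory = $481

Jul 5, 235 sold [LIFO — newest first]: 235 @ $10 = $2,350
Jul 7, 101 sold [LIFO — newest first]: 52 @ $8 + 29 @ $10 + 20 @ $13 = $966
Jul 9, 226 sold [LIFO — newest first]: 183 @ $11 + 43 @ $13 = $2,572
Jul 12, 152 sold [LIFO — newest first]: 102 @ $11 + 50 @ $13 = $1,772
Total COGS = $2,350 + $966 + $2,572 + $1,772 = $7,660
Ending inventory: 37 @ $13 = $481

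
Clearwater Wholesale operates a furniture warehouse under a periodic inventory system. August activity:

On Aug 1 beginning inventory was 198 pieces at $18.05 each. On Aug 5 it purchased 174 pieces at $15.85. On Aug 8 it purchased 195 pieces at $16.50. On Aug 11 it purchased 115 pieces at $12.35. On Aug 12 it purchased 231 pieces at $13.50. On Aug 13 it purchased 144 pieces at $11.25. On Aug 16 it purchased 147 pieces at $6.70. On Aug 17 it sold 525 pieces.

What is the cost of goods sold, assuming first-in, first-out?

Aug 17, 525 sold [FIFO — oldest first]: 198 @ $18.05 + 174 @ $15.85 + 153 @ $16.50 = $8,856.30
Ending inventory: 42 @ $16.50 + 115 @ $12.35 + 231 @ $13.50 + 144 @ $11.25 + 147 @ $6.70 = $7,836.65
Check: goods available $16,692.95 = COGS $8,856.30 + ending $7,836.65

COGS = $8,856.30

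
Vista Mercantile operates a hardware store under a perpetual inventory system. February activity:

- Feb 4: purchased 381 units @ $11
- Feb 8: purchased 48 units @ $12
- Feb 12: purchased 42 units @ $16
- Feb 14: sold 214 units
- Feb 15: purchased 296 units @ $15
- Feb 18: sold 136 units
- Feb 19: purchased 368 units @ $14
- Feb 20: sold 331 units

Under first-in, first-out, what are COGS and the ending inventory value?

Feb 14, 214 sold [FIFO — oldest first]: 214 @ $11 = $2,354
Feb 18, 136 sold [FIFO — oldest first]: 136 @ $11 = $1,496
Feb 20, 331 sold [FIFO — oldest first]: 31 @ $11 + 48 @ $12 + 42 @ $16 + 210 @ $15 = $4,739
Total COGS = $2,354 + $1,496 + $4,739 = $8,589
Ending inventory: 86 @ $15 + 368 @ $14 = $6,442

COGS = $8,589; ending inventory = $6,442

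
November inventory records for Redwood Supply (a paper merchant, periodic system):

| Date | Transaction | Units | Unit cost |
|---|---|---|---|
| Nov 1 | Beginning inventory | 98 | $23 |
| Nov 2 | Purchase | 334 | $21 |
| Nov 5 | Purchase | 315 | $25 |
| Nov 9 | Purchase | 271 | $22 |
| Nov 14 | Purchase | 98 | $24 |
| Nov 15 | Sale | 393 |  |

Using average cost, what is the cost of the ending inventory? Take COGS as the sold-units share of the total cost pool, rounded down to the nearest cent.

Ending inventory = $16,492.31

Nov 15, sell 393: 393/1116 × $25,457.00 → $8,964.69
Ending inventory (cost pool remaining) = $16,492.31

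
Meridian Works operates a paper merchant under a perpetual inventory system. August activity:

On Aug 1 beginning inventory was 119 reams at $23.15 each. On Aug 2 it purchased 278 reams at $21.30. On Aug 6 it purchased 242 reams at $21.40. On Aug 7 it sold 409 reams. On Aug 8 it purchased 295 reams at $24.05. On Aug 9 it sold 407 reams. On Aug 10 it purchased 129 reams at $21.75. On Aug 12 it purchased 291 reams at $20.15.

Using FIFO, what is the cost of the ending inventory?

Ending inventory = $11,507.30

Aug 7, 409 sold [FIFO — oldest first]: 119 @ $23.15 + 278 @ $21.30 + 12 @ $21.40 = $8,933.05
Aug 9, 407 sold [FIFO — oldest first]: 230 @ $21.40 + 177 @ $24.05 = $9,178.85
Total COGS = $8,933.05 + $9,178.85 = $18,111.90
Ending inventory: 118 @ $24.05 + 129 @ $21.75 + 291 @ $20.15 = $11,507.30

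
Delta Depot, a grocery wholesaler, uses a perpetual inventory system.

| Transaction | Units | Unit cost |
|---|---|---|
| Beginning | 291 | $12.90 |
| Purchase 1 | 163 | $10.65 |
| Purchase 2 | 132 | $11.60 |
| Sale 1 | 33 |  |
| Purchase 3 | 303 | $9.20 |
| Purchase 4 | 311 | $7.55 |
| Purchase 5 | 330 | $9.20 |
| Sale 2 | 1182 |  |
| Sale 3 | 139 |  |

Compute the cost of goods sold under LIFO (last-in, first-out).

COGS = $12,922.30

Sale 1 (33) [LIFO — newest first]: 33 @ $11.60 = $382.80
Sale 2 (1182) [LIFO — newest first]: 330 @ $9.20 + 311 @ $7.55 + 303 @ $9.20 + 99 @ $11.60 + 139 @ $10.65 = $10,800.40
Sale 3 (139) [LIFO — newest first]: 24 @ $10.65 + 115 @ $12.90 = $1,739.10
Total COGS = $382.80 + $10,800.40 + $1,739.10 = $12,922.30
Ending inventory: 176 @ $12.90 = $2,270.40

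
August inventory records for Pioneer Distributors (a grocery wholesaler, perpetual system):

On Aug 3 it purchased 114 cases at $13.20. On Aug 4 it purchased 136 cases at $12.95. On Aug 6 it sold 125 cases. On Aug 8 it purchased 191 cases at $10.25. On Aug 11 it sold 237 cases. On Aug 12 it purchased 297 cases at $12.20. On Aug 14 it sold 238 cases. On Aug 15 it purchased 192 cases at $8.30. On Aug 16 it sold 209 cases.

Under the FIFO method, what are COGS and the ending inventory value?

COGS = $9,436.45; ending inventory = $1,004.30

Aug 6, 125 sold [FIFO — oldest first]: 114 @ $13.20 + 11 @ $12.95 = $1,647.25
Aug 11, 237 sold [FIFO — oldest first]: 125 @ $12.95 + 112 @ $10.25 = $2,766.75
Aug 14, 238 sold [FIFO — oldest first]: 79 @ $10.25 + 159 @ $12.20 = $2,749.55
Aug 16, 209 sold [FIFO — oldest first]: 138 @ $12.20 + 71 @ $8.30 = $2,272.90
Total COGS = $1,647.25 + $2,766.75 + $2,749.55 + $2,272.90 = $9,436.45
Ending inventory: 121 @ $8.30 = $1,004.30
Check: goods available $10,440.75 = COGS $9,436.45 + ending $1,004.30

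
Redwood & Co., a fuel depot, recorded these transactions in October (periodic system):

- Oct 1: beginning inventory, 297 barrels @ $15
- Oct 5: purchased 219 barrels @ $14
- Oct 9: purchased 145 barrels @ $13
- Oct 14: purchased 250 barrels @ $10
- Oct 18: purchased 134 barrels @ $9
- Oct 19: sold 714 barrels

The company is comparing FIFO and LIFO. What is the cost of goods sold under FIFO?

FIFO COGS: 297 @ $15 + 219 @ $14 + 145 @ $13 + 53 @ $10 = $9,936
LIFO COGS: 134 @ $9 + 250 @ $10 + 145 @ $13 + 185 @ $14 = $8,181

COGS = $9,936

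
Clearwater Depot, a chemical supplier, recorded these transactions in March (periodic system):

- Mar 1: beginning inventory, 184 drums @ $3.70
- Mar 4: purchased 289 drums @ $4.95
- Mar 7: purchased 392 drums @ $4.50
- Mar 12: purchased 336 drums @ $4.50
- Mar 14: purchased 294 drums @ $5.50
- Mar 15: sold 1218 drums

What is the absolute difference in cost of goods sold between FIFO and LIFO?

$382.35

FIFO COGS: 184 @ $3.70 + 289 @ $4.95 + 392 @ $4.50 + 336 @ $4.50 + 17 @ $5.50 = $5,480.85
LIFO COGS: 294 @ $5.50 + 336 @ $4.50 + 392 @ $4.50 + 196 @ $4.95 = $5,863.20
Difference = |$5,480.85 − $5,863.20| = $382.35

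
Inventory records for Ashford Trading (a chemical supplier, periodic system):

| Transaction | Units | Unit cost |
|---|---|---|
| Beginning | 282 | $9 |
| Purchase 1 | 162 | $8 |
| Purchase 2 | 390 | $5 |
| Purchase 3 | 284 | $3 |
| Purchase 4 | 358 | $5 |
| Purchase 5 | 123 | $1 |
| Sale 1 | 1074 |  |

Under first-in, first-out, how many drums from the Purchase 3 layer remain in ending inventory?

44

Sale 1 (1074) [FIFO — oldest first]: 282 @ $9 + 162 @ $8 + 390 @ $5 + 240 @ $3 = $6,504
Ending inventory: 44 @ $3 + 358 @ $5 + 123 @ $1 = $2,045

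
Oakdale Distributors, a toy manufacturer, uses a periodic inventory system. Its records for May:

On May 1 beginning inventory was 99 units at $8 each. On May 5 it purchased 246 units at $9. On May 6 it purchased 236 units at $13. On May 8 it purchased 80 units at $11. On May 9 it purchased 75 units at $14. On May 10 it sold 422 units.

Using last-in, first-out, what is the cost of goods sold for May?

May 10, 422 sold [LIFO — newest first]: 75 @ $14 + 80 @ $11 + 236 @ $13 + 31 @ $9 = $5,277
Ending inventory: 99 @ $8 + 215 @ $9 = $2,727

COGS = $5,277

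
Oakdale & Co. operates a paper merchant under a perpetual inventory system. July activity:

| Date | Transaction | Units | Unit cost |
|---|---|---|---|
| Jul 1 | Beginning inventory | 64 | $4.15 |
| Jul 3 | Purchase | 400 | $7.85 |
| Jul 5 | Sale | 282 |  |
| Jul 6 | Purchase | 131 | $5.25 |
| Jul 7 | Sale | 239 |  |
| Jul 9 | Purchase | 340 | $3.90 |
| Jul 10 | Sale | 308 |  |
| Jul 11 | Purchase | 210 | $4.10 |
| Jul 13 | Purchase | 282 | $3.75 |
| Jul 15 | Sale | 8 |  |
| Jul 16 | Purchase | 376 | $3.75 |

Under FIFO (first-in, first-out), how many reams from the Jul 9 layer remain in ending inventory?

98

Jul 5, 282 sold [FIFO — oldest first]: 64 @ $4.15 + 218 @ $7.85 = $1,976.90
Jul 7, 239 sold [FIFO — oldest first]: 182 @ $7.85 + 57 @ $5.25 = $1,727.95
Jul 10, 308 sold [FIFO — oldest first]: 74 @ $5.25 + 234 @ $3.90 = $1,301.10
Jul 15, 8 sold [FIFO — oldest first]: 8 @ $3.90 = $31.20
Total COGS = $1,976.90 + $1,727.95 + $1,301.10 + $31.20 = $5,037.15
Ending inventory: 98 @ $3.90 + 210 @ $4.10 + 282 @ $3.75 + 376 @ $3.75 = $3,710.70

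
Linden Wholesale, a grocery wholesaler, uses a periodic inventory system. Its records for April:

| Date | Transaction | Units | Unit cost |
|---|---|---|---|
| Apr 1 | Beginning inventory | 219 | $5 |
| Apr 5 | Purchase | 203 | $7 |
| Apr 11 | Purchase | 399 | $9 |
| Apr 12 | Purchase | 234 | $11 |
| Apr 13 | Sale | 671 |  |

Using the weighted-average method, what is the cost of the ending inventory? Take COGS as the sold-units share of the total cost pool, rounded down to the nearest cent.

Apr 13, sell 671: 671/1055 × $8,681.00 → $5,521.28
Ending inventory (cost pool remaining) = $3,159.72
Check: goods available $8,681.00 = COGS $5,521.28 + ending $3,159.72

Ending inventory = $3,159.72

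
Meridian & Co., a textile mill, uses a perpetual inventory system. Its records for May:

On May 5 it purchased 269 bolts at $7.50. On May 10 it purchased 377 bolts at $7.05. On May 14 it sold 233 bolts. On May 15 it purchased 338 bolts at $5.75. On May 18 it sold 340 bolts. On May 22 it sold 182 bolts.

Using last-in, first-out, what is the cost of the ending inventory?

May 14, 233 sold [LIFO — newest first]: 233 @ $7.05 = $1,642.65
May 18, 340 sold [LIFO — newest first]: 338 @ $5.75 + 2 @ $7.05 = $1,957.60
May 22, 182 sold [LIFO — newest first]: 142 @ $7.05 + 40 @ $7.50 = $1,301.10
Total COGS = $1,642.65 + $1,957.60 + $1,301.10 = $4,901.35
Ending inventory: 229 @ $7.50 = $1,717.50

Ending inventory = $1,717.50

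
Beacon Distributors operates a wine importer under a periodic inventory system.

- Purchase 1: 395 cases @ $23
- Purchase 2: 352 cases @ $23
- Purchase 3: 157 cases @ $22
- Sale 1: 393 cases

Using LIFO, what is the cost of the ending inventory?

Ending inventory = $11,753

Sale 1 (393) [LIFO — newest first]: 157 @ $22 + 236 @ $23 = $8,882
Ending inventory: 395 @ $23 + 116 @ $23 = $11,753
Check: goods available $20,635 = COGS $8,882 + ending $11,753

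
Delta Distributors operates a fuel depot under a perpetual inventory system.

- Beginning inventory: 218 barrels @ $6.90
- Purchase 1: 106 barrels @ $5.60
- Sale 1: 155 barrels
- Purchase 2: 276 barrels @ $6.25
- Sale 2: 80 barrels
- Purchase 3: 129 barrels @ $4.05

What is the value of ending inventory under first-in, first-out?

Ending inventory = $2,745.85

Sale 1 (155) [FIFO — oldest first]: 155 @ $6.90 = $1,069.50
Sale 2 (80) [FIFO — oldest first]: 63 @ $6.90 + 17 @ $5.60 = $529.90
Total COGS = $1,069.50 + $529.90 = $1,599.40
Ending inventory: 89 @ $5.60 + 276 @ $6.25 + 129 @ $4.05 = $2,745.85
Check: goods available $4,345.25 = COGS $1,599.40 + ending $2,745.85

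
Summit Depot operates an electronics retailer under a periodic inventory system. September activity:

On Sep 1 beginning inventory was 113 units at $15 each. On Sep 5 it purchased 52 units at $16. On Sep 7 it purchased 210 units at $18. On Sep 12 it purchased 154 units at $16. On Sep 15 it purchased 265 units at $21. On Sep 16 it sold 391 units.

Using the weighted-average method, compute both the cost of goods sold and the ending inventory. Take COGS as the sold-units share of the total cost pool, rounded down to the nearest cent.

COGS = $7,059.66; ending inventory = $7,276.34

Sep 16, sell 391: 391/794 × $14,336.00 → $7,059.66
Ending inventory (cost pool remaining) = $7,276.34
Check: goods available $14,336.00 = COGS $7,059.66 + ending $7,276.34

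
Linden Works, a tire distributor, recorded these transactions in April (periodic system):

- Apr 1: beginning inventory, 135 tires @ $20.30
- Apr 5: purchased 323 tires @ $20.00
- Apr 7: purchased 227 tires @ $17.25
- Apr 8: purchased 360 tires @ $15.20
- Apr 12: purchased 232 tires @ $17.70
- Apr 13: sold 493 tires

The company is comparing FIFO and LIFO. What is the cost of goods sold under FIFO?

FIFO COGS: 135 @ $20.30 + 323 @ $20.00 + 35 @ $17.25 = $9,804.25
LIFO COGS: 232 @ $17.70 + 261 @ $15.20 = $8,073.60

COGS = $9,804.25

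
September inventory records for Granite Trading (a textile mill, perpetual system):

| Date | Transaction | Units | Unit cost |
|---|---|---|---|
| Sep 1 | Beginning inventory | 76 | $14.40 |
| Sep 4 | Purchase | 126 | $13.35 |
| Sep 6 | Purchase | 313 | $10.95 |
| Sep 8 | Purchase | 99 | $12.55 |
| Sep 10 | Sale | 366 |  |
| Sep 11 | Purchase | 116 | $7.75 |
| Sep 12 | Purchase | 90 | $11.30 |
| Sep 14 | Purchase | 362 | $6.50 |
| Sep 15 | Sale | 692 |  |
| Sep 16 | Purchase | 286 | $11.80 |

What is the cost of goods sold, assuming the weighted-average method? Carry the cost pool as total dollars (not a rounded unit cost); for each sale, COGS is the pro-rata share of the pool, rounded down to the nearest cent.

COGS = $10,609.53

After Sep 1: 76 on hand, pool $1,094.40 (≈ $14.4000 each)
After Sep 4: 202 on hand, pool $2,776.50 (≈ $13.7450 each)
After Sep 6: 515 on hand, pool $6,203.85 (≈ $12.0463 each)
After Sep 8: 614 on hand, pool $7,446.30 (≈ $12.1275 each)
Sep 10, sell 366: 366/614 × $7,446.30 → $4,438.67
After Sep 11: 364 on hand, pool $3,906.63 (≈ $10.7325 each)
After Sep 12: 454 on hand, pool $4,923.63 (≈ $10.8450 each)
After Sep 14: 816 on hand, pool $7,276.63 (≈ $8.9174 each)
Sep 15, sell 692: 692/816 × $7,276.63 → $6,170.86
After Sep 16: 410 on hand, pool $4,480.57 (≈ $10.9282 each)
Total COGS = $4,438.67 + $6,170.86 = $10,609.53
Ending inventory (cost pool remaining) = $4,480.57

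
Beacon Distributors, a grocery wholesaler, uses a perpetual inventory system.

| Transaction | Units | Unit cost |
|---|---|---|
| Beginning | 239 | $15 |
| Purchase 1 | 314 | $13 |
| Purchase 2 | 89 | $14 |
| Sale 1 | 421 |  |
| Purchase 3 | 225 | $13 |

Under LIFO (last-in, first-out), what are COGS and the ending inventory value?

Sale 1 (421) [LIFO — newest first]: 89 @ $14 + 314 @ $13 + 18 @ $15 = $5,598
Ending inventory: 221 @ $15 + 225 @ $13 = $6,240

COGS = $5,598; ending inventory = $6,240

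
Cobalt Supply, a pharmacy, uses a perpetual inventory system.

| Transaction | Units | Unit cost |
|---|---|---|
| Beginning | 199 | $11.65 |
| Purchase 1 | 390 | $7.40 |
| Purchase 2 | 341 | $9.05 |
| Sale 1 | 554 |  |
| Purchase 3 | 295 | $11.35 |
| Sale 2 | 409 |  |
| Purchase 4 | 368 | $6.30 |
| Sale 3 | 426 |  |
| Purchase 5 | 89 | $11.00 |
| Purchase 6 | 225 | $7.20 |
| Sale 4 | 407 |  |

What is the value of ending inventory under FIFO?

Sale 1 (554) [FIFO — oldest first]: 199 @ $11.65 + 355 @ $7.40 = $4,945.35
Sale 2 (409) [FIFO — oldest first]: 35 @ $7.40 + 341 @ $9.05 + 33 @ $11.35 = $3,719.60
Sale 3 (426) [FIFO — oldest first]: 262 @ $11.35 + 164 @ $6.30 = $4,006.90
Sale 4 (407) [FIFO — oldest first]: 204 @ $6.30 + 89 @ $11.00 + 114 @ $7.20 = $3,085.00
Total COGS = $4,945.35 + $3,719.60 + $4,006.90 + $3,085.00 = $15,756.85
Ending inventory: 111 @ $7.20 = $799.20
Check: goods available $16,556.05 = COGS $15,756.85 + ending $799.20

Ending inventory = $799.20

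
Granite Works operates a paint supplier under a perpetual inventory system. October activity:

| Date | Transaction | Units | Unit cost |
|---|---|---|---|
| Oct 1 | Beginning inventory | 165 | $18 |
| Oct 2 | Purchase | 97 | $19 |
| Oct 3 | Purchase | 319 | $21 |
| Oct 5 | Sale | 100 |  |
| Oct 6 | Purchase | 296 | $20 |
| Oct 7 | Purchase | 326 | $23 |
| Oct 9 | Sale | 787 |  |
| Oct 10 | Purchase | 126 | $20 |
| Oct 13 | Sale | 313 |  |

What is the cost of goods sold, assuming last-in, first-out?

Oct 5, 100 sold [LIFO — newest first]: 100 @ $21 = $2,100
Oct 9, 787 sold [LIFO — newest first]: 326 @ $23 + 296 @ $20 + 165 @ $21 = $16,883
Oct 13, 313 sold [LIFO — newest first]: 126 @ $20 + 54 @ $21 + 97 @ $19 + 36 @ $18 = $6,145
Total COGS = $2,100 + $16,883 + $6,145 = $25,128
Ending inventory: 129 @ $18 = $2,322

COGS = $25,128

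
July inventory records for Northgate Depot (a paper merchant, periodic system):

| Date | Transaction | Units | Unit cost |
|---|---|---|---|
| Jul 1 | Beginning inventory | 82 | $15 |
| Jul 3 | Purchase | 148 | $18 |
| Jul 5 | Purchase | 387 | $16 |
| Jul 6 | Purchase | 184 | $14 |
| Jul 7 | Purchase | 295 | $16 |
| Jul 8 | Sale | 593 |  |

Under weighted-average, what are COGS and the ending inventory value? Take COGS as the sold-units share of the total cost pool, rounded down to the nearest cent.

Jul 8, sell 593: 593/1096 × $17,382.00 → $9,404.67
Ending inventory (cost pool remaining) = $7,977.33
Check: goods available $17,382.00 = COGS $9,404.67 + ending $7,977.33

COGS = $9,404.67; ending inventory = $7,977.33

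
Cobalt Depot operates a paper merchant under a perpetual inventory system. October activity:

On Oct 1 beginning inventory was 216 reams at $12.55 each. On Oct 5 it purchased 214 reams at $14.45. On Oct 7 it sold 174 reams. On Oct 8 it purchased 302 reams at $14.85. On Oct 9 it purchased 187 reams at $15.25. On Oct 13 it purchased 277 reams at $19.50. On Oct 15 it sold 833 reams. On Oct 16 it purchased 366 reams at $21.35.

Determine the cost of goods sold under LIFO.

Oct 7, 174 sold [LIFO — newest first]: 174 @ $14.45 = $2,514.30
Oct 15, 833 sold [LIFO — newest first]: 277 @ $19.50 + 187 @ $15.25 + 302 @ $14.85 + 40 @ $14.45 + 27 @ $12.55 = $13,654.80
Total COGS = $2,514.30 + $13,654.80 = $16,169.10
Ending inventory: 189 @ $12.55 + 366 @ $21.35 = $10,186.05
Check: goods available $26,355.15 = COGS $16,169.10 + ending $10,186.05

COGS = $16,169.10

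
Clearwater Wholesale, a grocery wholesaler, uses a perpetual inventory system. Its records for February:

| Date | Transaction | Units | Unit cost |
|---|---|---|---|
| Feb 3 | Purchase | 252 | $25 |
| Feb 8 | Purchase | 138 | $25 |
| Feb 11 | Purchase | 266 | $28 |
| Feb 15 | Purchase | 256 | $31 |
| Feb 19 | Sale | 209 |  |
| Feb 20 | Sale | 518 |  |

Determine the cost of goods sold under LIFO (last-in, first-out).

COGS = $20,509

Feb 19, 209 sold [LIFO — newest first]: 209 @ $31 = $6,479
Feb 20, 518 sold [LIFO — newest first]: 47 @ $31 + 266 @ $28 + 138 @ $25 + 67 @ $25 = $14,030
Total COGS = $6,479 + $14,030 = $20,509
Ending inventory: 185 @ $25 = $4,625
Check: goods available $25,134 = COGS $20,509 + ending $4,625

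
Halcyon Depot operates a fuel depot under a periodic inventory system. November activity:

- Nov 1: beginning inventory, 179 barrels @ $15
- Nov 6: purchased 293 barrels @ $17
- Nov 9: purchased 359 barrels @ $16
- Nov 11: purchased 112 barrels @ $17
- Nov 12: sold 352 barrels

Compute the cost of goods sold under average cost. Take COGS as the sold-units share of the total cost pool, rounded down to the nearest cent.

Nov 12, sell 352: 352/943 × $15,314.00 → $5,716.36
Ending inventory (cost pool remaining) = $9,597.64

COGS = $5,716.36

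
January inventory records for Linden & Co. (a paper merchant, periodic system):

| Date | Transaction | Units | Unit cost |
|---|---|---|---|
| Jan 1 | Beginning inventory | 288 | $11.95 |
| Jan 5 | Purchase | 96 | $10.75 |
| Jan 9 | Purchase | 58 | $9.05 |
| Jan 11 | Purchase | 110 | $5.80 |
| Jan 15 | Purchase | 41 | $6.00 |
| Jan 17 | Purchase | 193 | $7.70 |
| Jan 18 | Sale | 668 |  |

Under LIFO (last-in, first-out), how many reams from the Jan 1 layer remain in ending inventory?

Jan 18, 668 sold [LIFO — newest first]: 193 @ $7.70 + 41 @ $6.00 + 110 @ $5.80 + 58 @ $9.05 + 96 @ $10.75 + 170 @ $11.95 = $5,958.50
Ending inventory: 118 @ $11.95 = $1,410.10

118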